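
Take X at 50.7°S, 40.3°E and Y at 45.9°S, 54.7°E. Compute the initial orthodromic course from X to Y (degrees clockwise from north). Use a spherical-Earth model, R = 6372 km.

68.9°

N = sin Δλ·cos φ₂ = +0.1731;  D = cos φ₁ sin φ₂ − sin φ₁ cos φ₂ cos Δλ = +0.0668
initial course = atan2(N, D) = 68.91°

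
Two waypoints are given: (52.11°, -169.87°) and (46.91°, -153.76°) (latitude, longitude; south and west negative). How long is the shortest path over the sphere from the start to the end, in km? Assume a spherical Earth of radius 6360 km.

Haversine: a = sin²(Δφ/2)+cos φ₁ cos φ₂ sin²(Δλ/2) = 0.01030;  σ = 2·atan2(√a,√(1−a))
σ = 11.647° → d = Rσ = 6360·0.20328 = 1293 km

1293 km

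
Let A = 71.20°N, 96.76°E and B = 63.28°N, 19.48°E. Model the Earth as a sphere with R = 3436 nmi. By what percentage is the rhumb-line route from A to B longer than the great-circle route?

6.9%

Great circle: σ = 0.5002 rad → d_gc = Rσ = 1718.8 nmi
Rhumb: Δφ = -0.1382, Δλ = -1.3488, Δψ = -0.3609, q = Δφ/Δψ = 0.3830 → d_rh = R√(Δφ²+q²Δλ²) = 1837.6 nmi
Excess = (1837.6 − 1718.8) / 1718.8 = 118.8 / 1718.8 = 6.91% ≈ 6.9%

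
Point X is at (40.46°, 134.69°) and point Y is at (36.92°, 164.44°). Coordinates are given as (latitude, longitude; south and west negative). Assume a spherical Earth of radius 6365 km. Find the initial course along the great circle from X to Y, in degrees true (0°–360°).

θ = atan2( sin Δλ·cos φ₂ ,  cos φ₁ sin φ₂ − sin φ₁ cos φ₂ cos Δλ )
  = atan2(+0.3967, +0.0066) = 89.04°

89.0°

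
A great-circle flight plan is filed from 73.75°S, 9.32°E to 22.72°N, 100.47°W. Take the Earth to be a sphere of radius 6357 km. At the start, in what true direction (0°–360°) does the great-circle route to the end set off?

257.5°

N = sin Δλ·cos φ₂ = -0.8679;  D = cos φ₁ sin φ₂ − sin φ₁ cos φ₂ cos Δλ = -0.1917
initial course = atan2(N, D) = 257.54°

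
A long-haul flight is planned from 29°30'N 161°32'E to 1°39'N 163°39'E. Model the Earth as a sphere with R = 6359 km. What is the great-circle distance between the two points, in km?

3099 km

Haversine: a = sin²(Δφ/2)+cos φ₁ cos φ₂ sin²(Δλ/2) = 0.05821;  σ = 2·atan2(√a,√(1−a))
σ = 27.923° → d = Rσ = 6359·0.48734 = 3099 km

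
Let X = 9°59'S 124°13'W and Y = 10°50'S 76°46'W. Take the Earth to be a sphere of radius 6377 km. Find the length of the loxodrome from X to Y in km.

Δψ = ln[tan(π/4+φ₂/2)/tan(π/4+φ₁/2)] = -0.0151;  Δφ = -0.0148 rad,  Δλ = +0.8282 rad
q = Δφ/Δψ = 0.9835
d = R·√(Δφ² + q²Δλ²) = 6377·0.81466 = 5195 km

5195 km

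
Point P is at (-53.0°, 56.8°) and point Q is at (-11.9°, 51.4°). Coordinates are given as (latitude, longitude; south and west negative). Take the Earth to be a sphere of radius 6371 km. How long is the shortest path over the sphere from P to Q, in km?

Haversine: a = sin²(Δφ/2)+cos φ₁ cos φ₂ sin²(Δλ/2) = 0.12453;  σ = 2·atan2(√a,√(1−a))
σ = 41.327° → d = Rσ = 6371·0.72130 = 4595 km

4595 km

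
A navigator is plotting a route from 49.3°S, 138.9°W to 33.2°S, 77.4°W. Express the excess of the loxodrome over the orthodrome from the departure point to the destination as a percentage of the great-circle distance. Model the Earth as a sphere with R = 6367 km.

Great circle: σ = 0.8292 rad → d_gc = Rσ = 5279.3 km
Rhumb: Δφ = +0.2810, Δλ = +1.0734, Δψ = +0.3769, q = Δφ/Δψ = 0.7455 → d_rh = R√(Δφ²+q²Δλ²) = 5400.0 km
Excess = (5400.0 − 5279.3) / 5279.3 = 120.7 / 5279.3 = 2.29% ≈ 2.3%

2.3%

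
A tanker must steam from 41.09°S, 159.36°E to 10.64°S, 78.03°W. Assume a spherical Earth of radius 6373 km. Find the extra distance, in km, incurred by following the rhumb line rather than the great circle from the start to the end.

Great circle: cos σ = sin φ₁ sin φ₂ + cos φ₁ cos φ₂ cos Δλ,  σ = 1.8523 rad → d_gc = 11804.9 km
Rhumb line: Δψ = +0.6012, q = Δφ/Δψ = 0.8840, d_rh = R√(Δφ²+q²Δλ²) = 12523.1 km
Excess = 12523.1 − 11804.9 = 718.2 ≈ 718 km

718 km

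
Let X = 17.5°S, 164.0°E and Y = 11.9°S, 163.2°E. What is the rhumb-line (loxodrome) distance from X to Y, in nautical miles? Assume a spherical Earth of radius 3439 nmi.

339 nmi

Δψ = ln[tan(π/4+φ₂/2)/tan(π/4+φ₁/2)] = +0.1011;  Δφ = +0.0977 rad,  Δλ = -0.0140 rad
q = Δφ/Δψ = 0.9668
d = R·√(Δφ² + q²Δλ²) = 3439·0.09867 = 339 nmi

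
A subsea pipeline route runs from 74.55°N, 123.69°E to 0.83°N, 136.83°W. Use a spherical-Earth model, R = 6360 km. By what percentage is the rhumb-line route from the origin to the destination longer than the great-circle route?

Great circle: σ = 1.6007 rad → d_gc = Rσ = 10180.5 km
Rhumb: Δφ = -1.2867, Δλ = +1.7363, Δψ = -1.9832, q = Δφ/Δψ = 0.6488 → d_rh = R√(Δφ²+q²Δλ²) = 10876.1 km
Excess = (10876.1 − 10180.5) / 10180.5 = 695.6 / 10180.5 = 6.83% ≈ 6.8%

6.8%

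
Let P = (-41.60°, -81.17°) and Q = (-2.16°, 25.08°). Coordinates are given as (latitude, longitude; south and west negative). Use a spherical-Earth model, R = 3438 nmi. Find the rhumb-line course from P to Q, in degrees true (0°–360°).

67.7°

Meridional parts: M(φ₁)=-0.7998, M(φ₂)=-0.0377 → ΔM = +0.7621;  Δλ = +1.8544 rad
tan C = Δλ / ΔM = +2.4333 → C = 67.66°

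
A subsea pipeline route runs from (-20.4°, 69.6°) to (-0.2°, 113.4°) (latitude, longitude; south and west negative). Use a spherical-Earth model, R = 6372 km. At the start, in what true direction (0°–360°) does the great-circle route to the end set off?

70.3°

θ = atan2( sin Δλ·cos φ₂ ,  cos φ₁ sin φ₂ − sin φ₁ cos φ₂ cos Δλ )
  = atan2(+0.6921, +0.2483) = 70.26°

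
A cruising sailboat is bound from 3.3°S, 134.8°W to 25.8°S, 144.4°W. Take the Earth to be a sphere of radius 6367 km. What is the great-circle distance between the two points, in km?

2702 km

cos σ = sin φ₁ sin φ₂ + cos φ₁ cos φ₂ cos Δλ
      = sin(-3.30°)sin(-25.80°) + cos(-3.30°)cos(-25.80°)cos(-9.60°) = 0.9113
σ = 24.315° → d = Rσ = 6367·0.42438 = 2702 km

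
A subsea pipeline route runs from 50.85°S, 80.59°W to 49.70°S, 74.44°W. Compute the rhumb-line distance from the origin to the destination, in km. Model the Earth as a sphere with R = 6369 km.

Rhumb course C = atan2(Δλ, Δψ) with Δψ = ln[tan(π/4+φ₂/2)/tan(π/4+φ₁/2)] = +0.0314, Δλ = +0.1073 → C = 73.69°
d = R·|Δφ| / |cos C| = 6369·0.02007 / 0.28083 = 455 km

455 km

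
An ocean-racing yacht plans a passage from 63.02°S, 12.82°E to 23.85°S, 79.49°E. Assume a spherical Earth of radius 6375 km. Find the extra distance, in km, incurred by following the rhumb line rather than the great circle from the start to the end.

199 km

Great circle: cos σ = sin φ₁ sin φ₂ + cos φ₁ cos φ₂ cos Δλ,  σ = 1.0185 rad → d_gc = 6492.8 km
Rhumb line: Δψ = +0.9987, q = Δφ/Δψ = 0.6845, d_rh = R√(Δφ²+q²Δλ²) = 6691.6 km
Excess = 6691.6 − 6492.8 = 198.8 ≈ 199 km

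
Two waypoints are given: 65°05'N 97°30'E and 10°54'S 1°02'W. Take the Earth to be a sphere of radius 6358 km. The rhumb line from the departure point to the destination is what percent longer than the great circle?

Great circle: σ = 1.8058 rad → d_gc = Rσ = 11481.5 km
Rhumb: Δφ = -1.3262, Δλ = -1.7197, Δψ = -1.7013, q = Δφ/Δψ = 0.7795 → d_rh = R√(Δφ²+q²Δλ²) = 11989.0 km
Excess = (11989.0 − 11481.5) / 11481.5 = 507.5 / 11481.5 = 4.42% ≈ 4.4%

4.4%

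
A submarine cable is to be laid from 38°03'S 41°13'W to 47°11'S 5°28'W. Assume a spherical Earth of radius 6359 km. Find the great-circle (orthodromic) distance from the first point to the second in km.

cos σ = sin φ₁ sin φ₂ + cos φ₁ cos φ₂ cos Δλ
      = sin(-38.05°)sin(-47.18°) + cos(-38.05°)cos(-47.18°)cos(35.75°) = 0.8865
σ = 27.567° → d = Rσ = 6359·0.48113 = 3059 km

3059 km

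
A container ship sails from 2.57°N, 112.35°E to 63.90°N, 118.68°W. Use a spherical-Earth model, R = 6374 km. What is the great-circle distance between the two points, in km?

11532 km

Haversine: a = sin²(Δφ/2)+cos φ₁ cos φ₂ sin²(Δλ/2) = 0.61807;  σ = 2·atan2(√a,√(1−a))
σ = 103.659° → d = Rσ = 6374·1.80919 = 11532 km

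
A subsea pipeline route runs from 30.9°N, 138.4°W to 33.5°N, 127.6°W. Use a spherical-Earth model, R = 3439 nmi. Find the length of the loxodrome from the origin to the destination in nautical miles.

570 nmi

Rhumb course C = atan2(Δλ, Δψ) with Δψ = ln[tan(π/4+φ₂/2)/tan(π/4+φ₁/2)] = +0.0536, Δλ = +0.1885 → C = 74.12°
d = R·|Δφ| / |cos C| = 3439·0.04538 / 0.27368 = 570 nmi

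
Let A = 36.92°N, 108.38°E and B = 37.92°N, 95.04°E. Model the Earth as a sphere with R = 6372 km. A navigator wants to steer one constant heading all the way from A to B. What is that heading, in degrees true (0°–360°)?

Meridional parts: M(φ₁)=+0.6942, M(φ₂)=+0.7162 → ΔM = +0.0220;  Δλ = -0.2328 rad
tan C = Δλ / ΔM = -10.5944 → C = 275.39°

275.4°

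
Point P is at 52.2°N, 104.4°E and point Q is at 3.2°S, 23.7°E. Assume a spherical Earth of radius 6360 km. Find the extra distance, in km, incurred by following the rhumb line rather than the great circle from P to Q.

Great circle: cos σ = sin φ₁ sin φ₂ + cos φ₁ cos φ₂ cos Δλ,  σ = 1.5160 rad → d_gc = 9641.7 km
Rhumb line: Δψ = -1.1277, q = Δφ/Δψ = 0.8574, d_rh = R√(Δφ²+q²Δλ²) = 9839.1 km
Excess = 9839.1 − 9641.7 = 197.4 ≈ 197 km

197 km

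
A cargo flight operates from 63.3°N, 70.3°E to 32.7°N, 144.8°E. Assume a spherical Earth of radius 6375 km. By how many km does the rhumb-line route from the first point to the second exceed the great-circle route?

Great circle: cos σ = sin φ₁ sin φ₂ + cos φ₁ cos φ₂ cos Δλ,  σ = 0.9475 rad → d_gc = 6040.6 km
Rhumb line: Δψ = -0.8339, q = Δφ/Δψ = 0.6405, d_rh = R√(Δφ²+q²Δλ²) = 6306.9 km
Excess = 6306.9 − 6040.6 = 266.3 ≈ 266 km

266 km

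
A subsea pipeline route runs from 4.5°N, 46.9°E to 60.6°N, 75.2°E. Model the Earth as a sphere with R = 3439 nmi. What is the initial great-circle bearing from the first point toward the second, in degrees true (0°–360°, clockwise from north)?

θ = atan2( sin Δλ·cos φ₂ ,  cos φ₁ sin φ₂ − sin φ₁ cos φ₂ cos Δλ )
  = atan2(+0.2327, +0.8346) = 15.58°

15.6°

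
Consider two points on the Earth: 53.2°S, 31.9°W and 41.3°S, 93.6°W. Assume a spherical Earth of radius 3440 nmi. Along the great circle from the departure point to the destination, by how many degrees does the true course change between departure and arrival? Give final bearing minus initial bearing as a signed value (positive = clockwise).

Initial bearing θ₁ = atan2(sin Δλ cos φ₂, cos φ₁ sin φ₂ − sin φ₁ cos φ₂ cos Δλ) = 260.54°
Final bearing θ₂ = (initial bearing from the destination back to the start) + 180° = 308.14°
Δθ = θ₂ − θ₁ = +47.6°

+47.6°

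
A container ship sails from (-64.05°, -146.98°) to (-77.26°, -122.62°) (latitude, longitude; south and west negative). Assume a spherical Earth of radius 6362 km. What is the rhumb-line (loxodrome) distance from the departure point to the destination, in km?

1701 km

Δψ = ln[tan(π/4+φ₂/2)/tan(π/4+φ₁/2)] = -0.7246;  Δφ = -0.2306 rad,  Δλ = +0.4252 rad
q = Δφ/Δψ = 0.3182
d = R·√(Δφ² + q²Δλ²) = 6362·0.26732 = 1701 km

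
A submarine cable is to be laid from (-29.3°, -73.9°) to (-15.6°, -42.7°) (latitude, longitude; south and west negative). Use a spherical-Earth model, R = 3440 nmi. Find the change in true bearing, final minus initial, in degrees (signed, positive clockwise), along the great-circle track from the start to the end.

At departure: θ₁ = atan2(sin Δλ cos φ₂, cos φ₁ sin φ₂ − sin φ₁ cos φ₂ cos Δλ) = 71.32°
At arrival: θ₂ = atan2(sin Δλ cos φ₁, −cos φ₂ sin φ₁ + sin φ₂ cos φ₁ cos Δλ) = 59.06°
Δθ = θ₂ − θ₁ = -12.3°

-12.3°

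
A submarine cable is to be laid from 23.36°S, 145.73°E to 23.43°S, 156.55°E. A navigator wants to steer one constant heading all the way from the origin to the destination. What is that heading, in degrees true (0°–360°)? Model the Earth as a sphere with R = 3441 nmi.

Δψ = ln[tan(π/4+φ₂/2)/tan(π/4+φ₁/2)] = -0.0013
Δλ = +0.1888 rad (taken the short way round)
course = atan2(Δλ, Δψ) = 90.40°

90.4°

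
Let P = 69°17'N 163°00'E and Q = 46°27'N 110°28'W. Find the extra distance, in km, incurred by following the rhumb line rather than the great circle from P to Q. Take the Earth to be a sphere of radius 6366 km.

390 km

Great circle: cos σ = sin φ₁ sin φ₂ + cos φ₁ cos φ₂ cos Δλ,  σ = 0.8056 rad → d_gc = 5128.7 km
Rhumb line: Δψ = -0.7818, q = Δφ/Δψ = 0.5097, d_rh = R√(Δφ²+q²Δλ²) = 5518.5 km
Excess = 5518.5 − 5128.7 = 389.8 ≈ 390 km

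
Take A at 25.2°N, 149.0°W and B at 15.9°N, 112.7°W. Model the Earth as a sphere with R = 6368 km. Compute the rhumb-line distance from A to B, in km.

Δψ = ln[tan(π/4+φ₂/2)/tan(π/4+φ₁/2)] = -0.1736;  Δφ = -0.1623 rad,  Δλ = +0.6336 rad
q = Δφ/Δψ = 0.9350
d = R·√(Δφ² + q²Δλ²) = 6368·0.61424 = 3911 km

3911 km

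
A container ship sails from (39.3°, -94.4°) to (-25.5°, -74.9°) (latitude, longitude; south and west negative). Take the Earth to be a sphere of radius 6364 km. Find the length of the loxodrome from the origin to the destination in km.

Rhumb course C = atan2(Δλ, Δψ) with Δψ = ln[tan(π/4+φ₂/2)/tan(π/4+φ₁/2)] = -1.2076, Δλ = +0.3403 → C = 164.26°
d = R·|Δφ| / |cos C| = 6364·1.13097 / 0.96250 = 7478 km

7478 km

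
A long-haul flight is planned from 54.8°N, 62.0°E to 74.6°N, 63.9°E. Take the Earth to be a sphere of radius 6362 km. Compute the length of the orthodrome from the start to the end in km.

Haversine: a = sin²(Δφ/2)+cos φ₁ cos φ₂ sin²(Δλ/2) = 0.02960;  σ = 2·atan2(√a,√(1−a))
σ = 19.814° → d = Rσ = 6362·0.34582 = 2200 km

2200 km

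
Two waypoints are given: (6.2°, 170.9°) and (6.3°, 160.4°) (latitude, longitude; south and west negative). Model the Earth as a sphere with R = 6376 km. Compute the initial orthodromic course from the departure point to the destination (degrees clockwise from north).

N = sin Δλ·cos φ₂ = -0.1811;  D = cos φ₁ sin φ₂ − sin φ₁ cos φ₂ cos Δλ = +0.0035
initial course = atan2(N, D) = 271.12°

271.1°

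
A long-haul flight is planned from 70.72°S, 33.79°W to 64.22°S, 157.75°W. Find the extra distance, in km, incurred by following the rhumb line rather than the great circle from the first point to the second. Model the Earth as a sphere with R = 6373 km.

884 km

Great circle: cos σ = sin φ₁ sin φ₂ + cos φ₁ cos φ₂ cos Δλ,  σ = 0.6923 rad → d_gc = 4412.3 km
Rhumb line: Δψ = +0.2981, q = Δφ/Δψ = 0.3806, d_rh = R√(Δφ²+q²Δλ²) = 5296.7 km
Excess = 5296.7 − 4412.3 = 884.4 ≈ 884 km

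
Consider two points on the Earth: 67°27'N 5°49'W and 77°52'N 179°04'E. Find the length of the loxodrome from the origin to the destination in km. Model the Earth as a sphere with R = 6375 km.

5749 km

Rhumb course C = atan2(Δλ, Δψ) with Δψ = ln[tan(π/4+φ₂/2)/tan(π/4+φ₁/2)] = +0.6291, Δλ = -3.0564 → C = 281.63°
d = R·|Δφ| / |cos C| = 6375·0.18181 / 0.20159 = 5749 km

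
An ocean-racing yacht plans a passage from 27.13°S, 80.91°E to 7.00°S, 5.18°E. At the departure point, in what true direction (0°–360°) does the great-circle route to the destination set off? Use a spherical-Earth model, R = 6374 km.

270.2°

θ = atan2( sin Δλ·cos φ₂ ,  cos φ₁ sin φ₂ − sin φ₁ cos φ₂ cos Δλ )
  = atan2(-0.9619, +0.0031) = 270.18°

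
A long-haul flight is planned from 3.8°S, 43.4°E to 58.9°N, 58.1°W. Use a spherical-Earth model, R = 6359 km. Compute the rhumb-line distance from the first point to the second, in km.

Δψ = ln[tan(π/4+φ₂/2)/tan(π/4+φ₁/2)] = +1.3456;  Δφ = +1.0943 rad,  Δλ = -1.7715 rad
q = Δφ/Δψ = 0.8133
d = R·√(Δφ² + q²Δλ²) = 6359·1.80922 = 11505 km

11505 km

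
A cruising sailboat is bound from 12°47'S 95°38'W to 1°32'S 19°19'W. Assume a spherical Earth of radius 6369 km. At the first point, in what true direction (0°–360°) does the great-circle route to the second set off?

N = sin Δλ·cos φ₂ = +0.9713;  D = cos φ₁ sin φ₂ − sin φ₁ cos φ₂ cos Δλ = +0.0262
initial course = atan2(N, D) = 88.45°

88.5°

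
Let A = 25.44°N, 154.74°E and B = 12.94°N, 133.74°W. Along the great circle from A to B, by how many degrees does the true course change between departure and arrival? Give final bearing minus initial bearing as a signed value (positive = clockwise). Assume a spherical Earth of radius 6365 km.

+26.8°

Initial bearing θ₁ = atan2(sin Δλ cos φ₂, cos φ₁ sin φ₂ − sin φ₁ cos φ₂ cos Δλ) = 85.70°
Final bearing θ₂ = (initial bearing from the destination back to the start) + 180° = 112.49°
Δθ = θ₂ − θ₁ = +26.8°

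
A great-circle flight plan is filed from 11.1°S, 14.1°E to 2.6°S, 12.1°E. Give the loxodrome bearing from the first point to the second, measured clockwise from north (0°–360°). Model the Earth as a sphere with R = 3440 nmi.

346.9°

Δψ = ln[tan(π/4+φ₂/2)/tan(π/4+φ₁/2)] = +0.1496
Δλ = -0.0349 rad (taken the short way round)
course = atan2(Δλ, Δψ) = 346.86°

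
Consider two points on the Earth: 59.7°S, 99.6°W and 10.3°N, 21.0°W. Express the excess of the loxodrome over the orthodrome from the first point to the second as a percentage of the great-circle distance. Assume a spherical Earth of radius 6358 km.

Great circle: σ = 1.6271 rad → d_gc = Rσ = 10345.0 km
Rhumb: Δφ = +1.2217, Δλ = +1.3718, Δψ = +1.4873, q = Δφ/Δψ = 0.8215 → d_rh = R√(Δφ²+q²Δλ²) = 10567.5 km
Excess = (10567.5 − 10345.0) / 10345.0 = 222.5 / 10345.0 = 2.151% ≈ 2.2%

2.2%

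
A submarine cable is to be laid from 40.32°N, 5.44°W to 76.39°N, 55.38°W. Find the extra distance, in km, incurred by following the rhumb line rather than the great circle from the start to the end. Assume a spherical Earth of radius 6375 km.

Great circle: cos σ = sin φ₁ sin φ₂ + cos φ₁ cos φ₂ cos Δλ,  σ = 0.7312 rad → d_gc = 4661.6 km
Rhumb line: Δψ = +1.3556, q = Δφ/Δψ = 0.4644, d_rh = R√(Δφ²+q²Δλ²) = 4771.3 km
Excess = 4771.3 − 4661.6 = 109.7 ≈ 110 km

110 km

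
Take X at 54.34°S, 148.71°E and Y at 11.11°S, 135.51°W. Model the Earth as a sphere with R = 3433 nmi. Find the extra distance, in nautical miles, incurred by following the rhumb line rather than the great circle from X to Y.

Great circle: cos σ = sin φ₁ sin φ₂ + cos φ₁ cos φ₂ cos Δλ,  σ = 1.2692 rad → d_gc = 4357.0 nmi
Rhumb line: Δψ = +0.9392, q = Δφ/Δψ = 0.8034, d_rh = R√(Δφ²+q²Δλ²) = 4473.8 nmi
Excess = 4473.8 − 4357.0 = 116.8 ≈ 117 nmi

117 nmi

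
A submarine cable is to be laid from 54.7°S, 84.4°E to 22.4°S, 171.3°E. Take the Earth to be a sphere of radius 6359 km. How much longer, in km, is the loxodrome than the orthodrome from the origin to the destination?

Great circle: cos σ = sin φ₁ sin φ₂ + cos φ₁ cos φ₂ cos Δλ,  σ = 1.2240 rad → d_gc = 7783.3 km
Rhumb line: Δψ = +0.7438, q = Δφ/Δψ = 0.7579, d_rh = R√(Δφ²+q²Δλ²) = 8141.3 km
Excess = 8141.3 − 7783.3 = 358.0 ≈ 358 km

358 km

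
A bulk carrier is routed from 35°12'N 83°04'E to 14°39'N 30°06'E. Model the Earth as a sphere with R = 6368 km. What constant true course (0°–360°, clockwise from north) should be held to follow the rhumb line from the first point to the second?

246.7°

Δψ = ln[tan(π/4+φ₂/2)/tan(π/4+φ₁/2)] = -0.3986
Δλ = -0.9244 rad (taken the short way round)
course = atan2(Δλ, Δψ) = 246.68°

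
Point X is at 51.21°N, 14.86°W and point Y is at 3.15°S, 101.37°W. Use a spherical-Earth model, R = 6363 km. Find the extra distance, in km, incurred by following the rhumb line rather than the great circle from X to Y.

233 km

Great circle: cos σ = sin φ₁ sin φ₂ + cos φ₁ cos φ₂ cos Δλ,  σ = 1.5755 rad → d_gc = 10025.2 km
Rhumb line: Δψ = -1.0990, q = Δφ/Δψ = 0.8633, d_rh = R√(Δφ²+q²Δλ²) = 10258.6 km
Excess = 10258.6 − 10025.2 = 233.4 ≈ 233 km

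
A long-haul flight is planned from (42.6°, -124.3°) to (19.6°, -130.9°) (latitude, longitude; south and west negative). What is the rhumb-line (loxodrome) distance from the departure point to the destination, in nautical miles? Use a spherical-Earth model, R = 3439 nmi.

1421 nmi

Rhumb course C = atan2(Δλ, Δψ) with Δψ = ln[tan(π/4+φ₂/2)/tan(π/4+φ₁/2)] = -0.4744, Δλ = -0.1152 → C = 193.65°
d = R·|Δφ| / |cos C| = 3439·0.40143 / 0.97176 = 1421 nmi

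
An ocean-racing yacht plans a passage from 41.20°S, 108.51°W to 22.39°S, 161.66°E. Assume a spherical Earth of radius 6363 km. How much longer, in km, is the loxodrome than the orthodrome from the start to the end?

Great circle: cos σ = sin φ₁ sin φ₂ + cos φ₁ cos φ₂ cos Δλ,  σ = 1.3151 rad → d_gc = 8367.7 km
Rhumb line: Δψ = +0.3894, q = Δφ/Δψ = 0.8431, d_rh = R√(Δφ²+q²Δλ²) = 8666.8 km
Excess = 8666.8 − 8367.7 = 299.1 ≈ 299 km

299 km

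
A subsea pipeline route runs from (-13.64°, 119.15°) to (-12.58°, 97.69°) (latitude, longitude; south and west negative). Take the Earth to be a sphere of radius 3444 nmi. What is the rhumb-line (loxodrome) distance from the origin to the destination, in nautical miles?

1258 nmi

Rhumb course C = atan2(Δλ, Δψ) with Δψ = ln[tan(π/4+φ₂/2)/tan(π/4+φ₁/2)] = +0.0190, Δλ = -0.3745 → C = 272.90°
d = R·|Δφ| / |cos C| = 3444·0.01850 / 0.05065 = 1258 nmi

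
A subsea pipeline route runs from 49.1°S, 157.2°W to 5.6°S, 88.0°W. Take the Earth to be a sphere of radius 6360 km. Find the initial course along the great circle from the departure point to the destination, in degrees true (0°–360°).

77.7°

θ = atan2( sin Δλ·cos φ₂ ,  cos φ₁ sin φ₂ − sin φ₁ cos φ₂ cos Δλ )
  = atan2(+0.9304, +0.2032) = 77.68°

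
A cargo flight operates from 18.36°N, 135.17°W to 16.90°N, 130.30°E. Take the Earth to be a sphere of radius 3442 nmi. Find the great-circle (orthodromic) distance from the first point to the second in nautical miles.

5338 nmi

Haversine: a = sin²(Δφ/2)+cos φ₁ cos φ₂ sin²(Δλ/2) = 0.49008;  σ = 2·atan2(√a,√(1−a))
σ = 88.863° → d = Rσ = 3442·1.55095 = 5338 nmi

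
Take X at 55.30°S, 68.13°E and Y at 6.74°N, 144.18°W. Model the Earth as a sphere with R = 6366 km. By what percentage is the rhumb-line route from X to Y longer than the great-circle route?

Great circle: σ = 2.1825 rad → d_gc = Rσ = 13894.1 km
Rhumb: Δφ = +1.0828, Δλ = +2.5777, Δψ = +1.2813, q = Δφ/Δψ = 0.8451 → d_rh = R√(Δφ²+q²Δλ²) = 15486.0 km
Excess = (15486.0 − 13894.1) / 13894.1 = 1591.9 / 13894.1 = 11.46% ≈ 11.5%

11.5%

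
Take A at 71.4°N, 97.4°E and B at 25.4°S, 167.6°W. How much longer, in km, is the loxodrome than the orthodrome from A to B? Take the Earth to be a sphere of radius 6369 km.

Great circle: cos σ = sin φ₁ sin φ₂ + cos φ₁ cos φ₂ cos Δλ,  σ = 2.0171 rad → d_gc = 12847.0 km
Rhumb line: Δψ = -2.2680, q = Δφ/Δψ = 0.7449, d_rh = R√(Δφ²+q²Δλ²) = 13329.2 km
Excess = 13329.2 − 12847.0 = 482.2 ≈ 482 km

482 km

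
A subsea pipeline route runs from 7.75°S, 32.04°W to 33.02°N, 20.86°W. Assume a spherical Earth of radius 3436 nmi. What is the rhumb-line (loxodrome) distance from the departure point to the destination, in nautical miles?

2527 nmi

Rhumb course C = atan2(Δλ, Δψ) with Δψ = ln[tan(π/4+φ₂/2)/tan(π/4+φ₁/2)] = +0.7468, Δλ = +0.1951 → C = 14.64°
d = R·|Δφ| / |cos C| = 3436·0.71157 / 0.96752 = 2527 nmi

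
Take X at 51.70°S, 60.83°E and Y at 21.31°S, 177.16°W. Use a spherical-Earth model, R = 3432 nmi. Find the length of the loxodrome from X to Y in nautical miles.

6009 nmi

Rhumb course C = atan2(Δλ, Δψ) with Δψ = ln[tan(π/4+φ₂/2)/tan(π/4+φ₁/2)] = +0.6769, Δλ = +2.1295 → C = 72.37°
d = R·|Δφ| / |cos C| = 3432·0.53041 / 0.30292 = 6009 nmi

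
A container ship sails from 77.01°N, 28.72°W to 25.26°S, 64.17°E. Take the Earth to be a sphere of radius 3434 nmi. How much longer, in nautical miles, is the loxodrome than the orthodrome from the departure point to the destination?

296 nmi

Great circle: cos σ = sin φ₁ sin φ₂ + cos φ₁ cos φ₂ cos Δλ,  σ = 2.0109 rad → d_gc = 6905.5 nmi
Rhumb line: Δψ = -2.6288, q = Δφ/Δψ = 0.6790, d_rh = R√(Δφ²+q²Δλ²) = 7201.5 nmi
Excess = 7201.5 − 6905.5 = 296.0 ≈ 296 nmi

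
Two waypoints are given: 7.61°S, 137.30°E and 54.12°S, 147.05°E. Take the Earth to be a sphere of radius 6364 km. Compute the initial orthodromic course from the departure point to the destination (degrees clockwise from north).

172.2°

N = sin Δλ·cos φ₂ = +0.0993;  D = cos φ₁ sin φ₂ − sin φ₁ cos φ₂ cos Δλ = -0.7266
initial course = atan2(N, D) = 172.22°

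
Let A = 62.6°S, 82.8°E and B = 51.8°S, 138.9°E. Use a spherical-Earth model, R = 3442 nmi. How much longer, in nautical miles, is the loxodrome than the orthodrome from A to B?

Great circle: cos σ = sin φ₁ sin φ₂ + cos φ₁ cos φ₂ cos Δλ,  σ = 0.5425 rad → d_gc = 1867.3 nmi
Rhumb line: Δψ = +0.3510, q = Δφ/Δψ = 0.5370, d_rh = R√(Δφ²+q²Δλ²) = 1922.6 nmi
Excess = 1922.6 − 1867.3 = 55.3 ≈ 55 nmi

55 nmi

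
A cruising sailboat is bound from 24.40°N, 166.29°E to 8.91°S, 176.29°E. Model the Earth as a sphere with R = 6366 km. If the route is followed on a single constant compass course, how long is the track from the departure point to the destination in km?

Δψ = ln[tan(π/4+φ₂/2)/tan(π/4+φ₁/2)] = -0.5955;  Δφ = -0.5814 rad,  Δλ = +0.1745 rad
q = Δφ/Δψ = 0.9763
d = R·√(Δφ² + q²Δλ²) = 6366·0.60583 = 3857 km

3857 km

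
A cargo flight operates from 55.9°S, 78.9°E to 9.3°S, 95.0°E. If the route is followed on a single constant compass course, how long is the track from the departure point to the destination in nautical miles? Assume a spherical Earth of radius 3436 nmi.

Δψ = ln[tan(π/4+φ₂/2)/tan(π/4+φ₁/2)] = +1.0189;  Δφ = +0.8133 rad,  Δλ = +0.2810 rad
q = Δφ/Δψ = 0.7982
d = R·√(Δφ² + q²Δλ²) = 3436·0.84369 = 2899 nmi

2899 nmi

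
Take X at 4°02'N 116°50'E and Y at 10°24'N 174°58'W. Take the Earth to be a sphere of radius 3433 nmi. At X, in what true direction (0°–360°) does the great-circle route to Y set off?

θ = atan2( sin Δλ·cos φ₂ ,  cos φ₁ sin φ₂ − sin φ₁ cos φ₂ cos Δλ )
  = atan2(+0.9132, +0.1544) = 80.40°

80.4°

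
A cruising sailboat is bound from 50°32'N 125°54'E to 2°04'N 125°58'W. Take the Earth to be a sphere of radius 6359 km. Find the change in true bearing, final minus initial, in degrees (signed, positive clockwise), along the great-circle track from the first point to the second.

+67.7°

Initial bearing θ₁ = atan2(sin Δλ cos φ₂, cos φ₁ sin φ₂ − sin φ₁ cos φ₂ cos Δλ) = 74.52°
Final bearing θ₂ = (initial bearing from the destination back to the start) + 180° = 142.20°
Δθ = θ₂ − θ₁ = +67.7°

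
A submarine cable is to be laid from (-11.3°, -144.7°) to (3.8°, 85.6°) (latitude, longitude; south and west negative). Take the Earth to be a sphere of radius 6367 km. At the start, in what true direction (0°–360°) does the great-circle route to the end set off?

265.5°

θ = atan2( sin Δλ·cos φ₂ ,  cos φ₁ sin φ₂ − sin φ₁ cos φ₂ cos Δλ )
  = atan2(-0.7677, -0.0599) = 265.54°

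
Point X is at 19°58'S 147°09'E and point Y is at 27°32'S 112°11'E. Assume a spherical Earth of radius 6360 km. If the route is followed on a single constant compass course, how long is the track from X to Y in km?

Δψ = ln[tan(π/4+φ₂/2)/tan(π/4+φ₁/2)] = -0.1444;  Δφ = -0.1321 rad,  Δλ = -0.6103 rad
q = Δφ/Δψ = 0.9144
d = R·√(Δφ² + q²Δλ²) = 6360·0.57345 = 3647 km

3647 km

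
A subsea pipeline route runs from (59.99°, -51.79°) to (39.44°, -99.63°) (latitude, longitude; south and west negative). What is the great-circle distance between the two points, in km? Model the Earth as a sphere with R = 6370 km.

3999 km

Haversine: a = sin²(Δφ/2)+cos φ₁ cos φ₂ sin²(Δλ/2) = 0.09532;  σ = 2·atan2(√a,√(1−a))
σ = 35.966° → d = Rσ = 6370·0.62773 = 3999 km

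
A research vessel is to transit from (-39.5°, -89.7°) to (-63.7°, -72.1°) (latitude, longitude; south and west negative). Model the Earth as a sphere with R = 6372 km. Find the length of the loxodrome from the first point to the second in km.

Rhumb course C = atan2(Δλ, Δψ) with Δψ = ln[tan(π/4+φ₂/2)/tan(π/4+φ₁/2)] = -0.7025, Δλ = +0.3072 → C = 156.38°
d = R·|Δφ| / |cos C| = 6372·0.42237 / 0.91623 = 2937 km

2937 km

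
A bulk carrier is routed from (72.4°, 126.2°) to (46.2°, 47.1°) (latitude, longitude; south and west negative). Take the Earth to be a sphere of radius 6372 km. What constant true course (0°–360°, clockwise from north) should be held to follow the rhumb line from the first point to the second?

Δψ = ln[tan(π/4+φ₂/2)/tan(π/4+φ₁/2)] = -0.9543
Δλ = -1.3806 rad (taken the short way round)
course = atan2(Δλ, Δψ) = 235.35°

235.3°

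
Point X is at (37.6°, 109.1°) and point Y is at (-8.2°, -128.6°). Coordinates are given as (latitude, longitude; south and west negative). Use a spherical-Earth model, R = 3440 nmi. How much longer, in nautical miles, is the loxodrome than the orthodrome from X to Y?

Great circle: cos σ = sin φ₁ sin φ₂ + cos φ₁ cos φ₂ cos Δλ,  σ = 2.1014 rad → d_gc = 7228.8 nmi
Rhumb line: Δψ = -0.8528, q = Δφ/Δψ = 0.9374, d_rh = R√(Δφ²+q²Δλ²) = 7412.0 nmi
Excess = 7412.0 − 7228.8 = 183.2 ≈ 183 nmi

183 nmi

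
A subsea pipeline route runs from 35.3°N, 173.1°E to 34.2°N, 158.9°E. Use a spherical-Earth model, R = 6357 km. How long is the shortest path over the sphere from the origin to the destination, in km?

Haversine: a = sin²(Δφ/2)+cos φ₁ cos φ₂ sin²(Δλ/2) = 0.01040;  σ = 2·atan2(√a,√(1−a))
σ = 11.709° → d = Rσ = 6357·0.20436 = 1299 km

1299 km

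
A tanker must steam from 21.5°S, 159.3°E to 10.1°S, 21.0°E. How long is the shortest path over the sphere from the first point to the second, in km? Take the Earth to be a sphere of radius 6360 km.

Haversine: a = sin²(Δφ/2)+cos φ₁ cos φ₂ sin²(Δλ/2) = 0.80982;  σ = 2·atan2(√a,√(1−a))
σ = 128.290° → d = Rσ = 6360·2.23909 = 14241 km

14241 km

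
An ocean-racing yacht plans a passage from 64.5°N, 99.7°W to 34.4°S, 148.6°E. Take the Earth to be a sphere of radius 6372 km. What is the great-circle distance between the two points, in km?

14445 km

cos σ = sin φ₁ sin φ₂ + cos φ₁ cos φ₂ cos Δλ
      = sin(64.50°)sin(-34.40°) + cos(64.50°)cos(-34.40°)cos(-111.70°) = -0.6413
σ = 129.887° → d = Rσ = 6372·2.26695 = 14445 km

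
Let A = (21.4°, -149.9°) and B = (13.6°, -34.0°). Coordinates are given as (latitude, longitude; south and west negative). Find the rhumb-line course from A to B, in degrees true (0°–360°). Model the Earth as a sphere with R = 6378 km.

Meridional parts: M(φ₁)=+0.3825, M(φ₂)=+0.2396 → ΔM = -0.1429;  Δλ = +2.0228 rad
tan C = Δλ / ΔM = -14.1581 → C = 94.04°

94.0°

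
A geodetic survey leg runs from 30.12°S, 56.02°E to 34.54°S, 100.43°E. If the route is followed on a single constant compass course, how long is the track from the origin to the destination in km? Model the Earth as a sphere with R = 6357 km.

4190 km

Rhumb course C = atan2(Δλ, Δψ) with Δψ = ln[tan(π/4+φ₂/2)/tan(π/4+φ₁/2)] = -0.0913, Δλ = +0.7751 → C = 96.72°
d = R·|Δφ| / |cos C| = 6357·0.07714 / 0.11703 = 4190 km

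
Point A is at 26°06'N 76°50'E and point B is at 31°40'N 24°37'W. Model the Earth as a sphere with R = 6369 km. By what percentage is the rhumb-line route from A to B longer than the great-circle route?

Great circle: σ = 1.4915 rad → d_gc = Rσ = 9499.3 km
Rhumb: Δφ = +0.0972, Δλ = -1.7706, Δψ = +0.1110, q = Δφ/Δψ = 0.8751 → d_rh = R√(Δφ²+q²Δλ²) = 9887.5 km
Excess = (9887.5 − 9499.3) / 9499.3 = 388.2 / 9499.3 = 4.09% ≈ 4.1%

4.1%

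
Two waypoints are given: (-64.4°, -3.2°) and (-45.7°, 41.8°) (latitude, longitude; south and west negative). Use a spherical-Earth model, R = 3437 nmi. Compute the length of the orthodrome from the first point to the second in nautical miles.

cos σ = sin φ₁ sin φ₂ + cos φ₁ cos φ₂ cos Δλ
      = sin(-64.40°)sin(-45.70°) + cos(-64.40°)cos(-45.70°)cos(45.00°) = 0.8588
σ = 30.815° → d = Rσ = 3437·0.53783 = 1849 nmi

1849 nmi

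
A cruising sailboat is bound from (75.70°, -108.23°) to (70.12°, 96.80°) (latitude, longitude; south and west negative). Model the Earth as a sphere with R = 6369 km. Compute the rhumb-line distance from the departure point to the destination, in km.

5056 km

Rhumb course C = atan2(Δλ, Δψ) with Δψ = ln[tan(π/4+φ₂/2)/tan(π/4+φ₁/2)] = -0.3343, Δλ = -2.7047 → C = 262.95°
d = R·|Δφ| / |cos C| = 6369·0.09739 / 0.12268 = 5056 km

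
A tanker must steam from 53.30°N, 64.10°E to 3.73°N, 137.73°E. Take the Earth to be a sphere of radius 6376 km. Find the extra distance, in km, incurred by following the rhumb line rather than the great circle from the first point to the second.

Great circle: cos σ = sin φ₁ sin φ₂ + cos φ₁ cos φ₂ cos Δλ,  σ = 1.3487 rad → d_gc = 8599.6 km
Rhumb line: Δψ = -1.0384, q = Δφ/Δψ = 0.8332, d_rh = R√(Δφ²+q²Δλ²) = 8776.8 km
Excess = 8776.8 − 8599.6 = 177.2 ≈ 177 km

177 km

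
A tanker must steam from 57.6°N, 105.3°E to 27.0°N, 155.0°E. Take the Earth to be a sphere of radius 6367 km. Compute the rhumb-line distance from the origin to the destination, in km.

Δψ = ln[tan(π/4+φ₂/2)/tan(π/4+φ₁/2)] = -0.7463;  Δφ = -0.5341 rad,  Δλ = +0.8674 rad
q = Δφ/Δψ = 0.7156
d = R·√(Δφ² + q²Δλ²) = 6367·0.81885 = 5214 km

5214 km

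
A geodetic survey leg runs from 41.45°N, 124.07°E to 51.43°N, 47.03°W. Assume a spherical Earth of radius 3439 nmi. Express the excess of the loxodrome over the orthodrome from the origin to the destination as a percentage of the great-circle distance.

35.8%

Great circle: σ = 1.5149 rad → d_gc = Rσ = 5209.7 nmi
Rhumb: Δφ = +0.1742, Δλ = -2.9863, Δψ = +0.2538, q = Δφ/Δψ = 0.6863 → d_rh = R√(Δφ²+q²Δλ²) = 7073.6 nmi
Excess = (7073.6 − 5209.7) / 5209.7 = 1863.9 / 5209.7 = 35.78% ≈ 35.8%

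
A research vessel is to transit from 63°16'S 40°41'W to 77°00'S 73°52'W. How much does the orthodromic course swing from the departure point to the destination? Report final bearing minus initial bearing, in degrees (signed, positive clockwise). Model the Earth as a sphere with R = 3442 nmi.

+31.5°

At departure: θ₁ = atan2(sin Δλ cos φ₂, cos φ₁ sin φ₂ − sin φ₁ cos φ₂ cos Δλ) = 204.50°
At arrival: θ₂ = atan2(sin Δλ cos φ₁, −cos φ₂ sin φ₁ + sin φ₂ cos φ₁ cos Δλ) = 236.02°
Δθ = θ₂ − θ₁ = +31.5°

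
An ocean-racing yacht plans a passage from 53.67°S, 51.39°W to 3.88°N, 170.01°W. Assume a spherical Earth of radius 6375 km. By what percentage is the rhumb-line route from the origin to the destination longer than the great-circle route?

Great circle: σ = 1.9152 rad → d_gc = Rσ = 12209.4 km
Rhumb: Δφ = +1.0044, Δλ = -2.0703, Δψ = +1.1822, q = Δφ/Δψ = 0.8496 → d_rh = R√(Δφ²+q²Δλ²) = 12913.2 km
Excess = (12913.2 − 12209.4) / 12209.4 = 703.8 / 12209.4 = 5.76% ≈ 5.8%

5.8%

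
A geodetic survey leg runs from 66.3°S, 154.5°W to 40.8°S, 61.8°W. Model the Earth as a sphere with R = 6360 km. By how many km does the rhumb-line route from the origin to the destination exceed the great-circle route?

Great circle: cos σ = sin φ₁ sin φ₂ + cos φ₁ cos φ₂ cos Δλ,  σ = 0.9472 rad → d_gc = 6024.0 km
Rhumb line: Δψ = +0.7803, q = Δφ/Δψ = 0.5704, d_rh = R√(Δφ²+q²Δλ²) = 6516.3 km
Excess = 6516.3 − 6024.0 = 492.3 ≈ 492 km

492 km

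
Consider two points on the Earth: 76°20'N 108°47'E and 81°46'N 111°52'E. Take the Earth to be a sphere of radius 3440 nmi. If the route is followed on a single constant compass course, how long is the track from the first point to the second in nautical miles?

Δψ = ln[tan(π/4+φ₂/2)/tan(π/4+φ₁/2)] = +0.5098;  Δφ = +0.0948 rad,  Δλ = +0.0538 rad
q = Δφ/Δψ = 0.1860
d = R·√(Δφ² + q²Δλ²) = 3440·0.09536 = 328 nmi

328 nmi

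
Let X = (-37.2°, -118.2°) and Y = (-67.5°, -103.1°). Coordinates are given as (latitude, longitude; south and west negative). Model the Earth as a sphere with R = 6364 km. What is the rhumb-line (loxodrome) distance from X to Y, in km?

3502 km

Rhumb course C = atan2(Δλ, Δψ) with Δψ = ln[tan(π/4+φ₂/2)/tan(π/4+φ₁/2)] = -0.9145, Δλ = +0.2635 → C = 163.92°
d = R·|Δφ| / |cos C| = 6364·0.52883 / 0.96090 = 3502 km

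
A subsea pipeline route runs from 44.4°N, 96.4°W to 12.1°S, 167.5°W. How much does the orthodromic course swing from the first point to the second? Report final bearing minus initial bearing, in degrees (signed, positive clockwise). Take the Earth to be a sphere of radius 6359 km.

-25.4°

At departure: θ₁ = atan2(sin Δλ cos φ₂, cos φ₁ sin φ₂ − sin φ₁ cos φ₂ cos Δλ) = 248.13°
At arrival: θ₂ = atan2(sin Δλ cos φ₁, −cos φ₂ sin φ₁ + sin φ₂ cos φ₁ cos Δλ) = 222.70°
Δθ = θ₂ − θ₁ = -25.4°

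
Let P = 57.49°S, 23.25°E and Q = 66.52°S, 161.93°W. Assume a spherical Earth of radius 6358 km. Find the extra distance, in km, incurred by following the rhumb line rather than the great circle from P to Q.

Great circle: cos σ = sin φ₁ sin φ₂ + cos φ₁ cos φ₂ cos Δλ,  σ = 0.9762 rad → d_gc = 6206.4 km
Rhumb line: Δψ = -0.3386, q = Δφ/Δψ = 0.4654, d_rh = R√(Δφ²+q²Δλ²) = 9084.7 km
Excess = 9084.7 − 6206.4 = 2878.3 ≈ 2878 km

2878 km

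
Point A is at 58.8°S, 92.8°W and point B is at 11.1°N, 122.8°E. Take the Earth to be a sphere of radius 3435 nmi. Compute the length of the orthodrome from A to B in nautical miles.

Haversine: a = sin²(Δφ/2)+cos φ₁ cos φ₂ sin²(Δλ/2) = 0.78900;  σ = 2·atan2(√a,√(1−a))
σ = 125.310° → d = Rσ = 3435·2.18708 = 7513 nmi

7513 nmi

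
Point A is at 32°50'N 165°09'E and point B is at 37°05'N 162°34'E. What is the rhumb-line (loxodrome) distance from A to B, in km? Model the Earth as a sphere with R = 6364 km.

527 km

Δψ = ln[tan(π/4+φ₂/2)/tan(π/4+φ₁/2)] = +0.0905;  Δφ = +0.0742 rad,  Δλ = -0.0451 rad
q = Δφ/Δψ = 0.8192
d = R·√(Δφ² + q²Δλ²) = 6364·0.08286 = 527 km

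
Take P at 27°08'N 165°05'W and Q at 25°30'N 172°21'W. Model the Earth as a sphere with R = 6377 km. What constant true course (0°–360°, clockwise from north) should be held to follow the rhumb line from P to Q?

255.9°

Δψ = ln[tan(π/4+φ₂/2)/tan(π/4+φ₁/2)] = -0.0318
Δλ = -0.1268 rad (taken the short way round)
course = atan2(Δλ, Δψ) = 255.92°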